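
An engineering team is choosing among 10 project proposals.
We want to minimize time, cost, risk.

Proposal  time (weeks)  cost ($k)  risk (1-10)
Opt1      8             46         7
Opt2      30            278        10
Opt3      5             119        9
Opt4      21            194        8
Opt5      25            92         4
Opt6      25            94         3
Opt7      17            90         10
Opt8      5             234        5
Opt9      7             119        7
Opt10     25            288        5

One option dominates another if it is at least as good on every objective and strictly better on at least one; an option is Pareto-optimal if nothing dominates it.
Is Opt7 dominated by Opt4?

No

Opt4 vs Opt7: Opt4 is worse on time (21 vs 17), so it does not dominate Opt7.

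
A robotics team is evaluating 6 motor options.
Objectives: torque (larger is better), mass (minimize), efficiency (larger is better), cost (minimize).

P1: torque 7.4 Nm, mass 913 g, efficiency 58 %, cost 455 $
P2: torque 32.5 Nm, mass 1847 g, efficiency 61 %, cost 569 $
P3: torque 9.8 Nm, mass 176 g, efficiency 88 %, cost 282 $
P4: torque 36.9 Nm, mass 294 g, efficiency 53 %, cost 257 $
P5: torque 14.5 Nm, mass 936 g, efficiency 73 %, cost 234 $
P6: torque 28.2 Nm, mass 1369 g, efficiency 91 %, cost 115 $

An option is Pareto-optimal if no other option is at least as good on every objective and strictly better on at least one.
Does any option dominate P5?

No

P1: worse on torque (7.4 vs 14.5).
P2: worse on mass (1847 vs 936).
P3: worse on torque (9.8 vs 14.5).
P4: worse on efficiency (53 vs 73).
P6: worse on mass (1369 vs 936).
No option is at least as good as P5 on every objective and strictly better on one.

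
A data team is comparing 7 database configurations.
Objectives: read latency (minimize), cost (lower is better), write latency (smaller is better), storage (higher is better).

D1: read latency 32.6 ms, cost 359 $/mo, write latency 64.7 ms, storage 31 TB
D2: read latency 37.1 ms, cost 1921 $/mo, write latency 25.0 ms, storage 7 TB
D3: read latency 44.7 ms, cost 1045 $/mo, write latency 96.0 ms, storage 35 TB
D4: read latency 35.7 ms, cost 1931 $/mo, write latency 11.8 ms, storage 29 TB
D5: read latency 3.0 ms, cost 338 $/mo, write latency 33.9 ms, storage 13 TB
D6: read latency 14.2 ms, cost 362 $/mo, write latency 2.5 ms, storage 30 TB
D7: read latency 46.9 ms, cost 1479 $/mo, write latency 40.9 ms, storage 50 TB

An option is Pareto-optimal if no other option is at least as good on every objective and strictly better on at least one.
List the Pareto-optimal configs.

D1, D3, D5, D6, D7

D1: not dominated.
D2: dominated by D6 (read latency 14.2≤37.1, cost 362≤1921, write latency 2.5≤25.0, storage 30≥7).
D3: not dominated.
D4: dominated by D6 (read latency 14.2≤35.7, cost 362≤1931, write latency 2.5≤11.8, storage 30≥29).
D5: not dominated (best read latency).
D6: not dominated (best write latency).
D7: not dominated (best storage).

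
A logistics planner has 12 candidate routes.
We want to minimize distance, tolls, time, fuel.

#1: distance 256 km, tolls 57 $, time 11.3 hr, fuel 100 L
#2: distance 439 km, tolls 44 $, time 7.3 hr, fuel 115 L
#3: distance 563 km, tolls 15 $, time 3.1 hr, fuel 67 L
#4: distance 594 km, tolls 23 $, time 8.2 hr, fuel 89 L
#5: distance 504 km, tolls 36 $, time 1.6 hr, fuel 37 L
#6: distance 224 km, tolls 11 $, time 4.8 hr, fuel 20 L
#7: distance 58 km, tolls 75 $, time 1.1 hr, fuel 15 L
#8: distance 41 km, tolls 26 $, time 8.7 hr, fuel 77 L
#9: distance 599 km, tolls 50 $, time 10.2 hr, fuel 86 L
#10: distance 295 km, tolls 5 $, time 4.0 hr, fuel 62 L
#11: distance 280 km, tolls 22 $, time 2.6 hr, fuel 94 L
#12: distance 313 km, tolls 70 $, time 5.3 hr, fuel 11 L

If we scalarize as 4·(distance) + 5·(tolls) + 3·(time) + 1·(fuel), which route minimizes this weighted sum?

#1: 4·256 + 5·57 + 3·11.3 + 1·100 = 1442.9
#2: 4·439 + 5·44 + 3·7.3 + 1·115 = 2112.9
#3: 4·563 + 5·15 + 3·3.1 + 1·67 = 2403.3
#4: 4·594 + 5·23 + 3·8.2 + 1·89 = 2604.6
#5: 4·504 + 5·36 + 3·1.6 + 1·37 = 2237.8
#6: 4·224 + 5·11 + 3·4.8 + 1·20 = 985.4
#7: 4·58 + 5·75 + 3·1.1 + 1·15 = 625.3
#8: 4·41 + 5·26 + 3·8.7 + 1·77 = 397.1
#9: 4·599 + 5·50 + 3·10.2 + 1·86 = 2762.6
#10: 4·295 + 5·5 + 3·4.0 + 1·62 = 1279.0
#11: 4·280 + 5·22 + 3·2.6 + 1·94 = 1331.8
#12: 4·313 + 5·70 + 3·5.3 + 1·11 = 1628.9
Lowest: #8 at 397.1.

#8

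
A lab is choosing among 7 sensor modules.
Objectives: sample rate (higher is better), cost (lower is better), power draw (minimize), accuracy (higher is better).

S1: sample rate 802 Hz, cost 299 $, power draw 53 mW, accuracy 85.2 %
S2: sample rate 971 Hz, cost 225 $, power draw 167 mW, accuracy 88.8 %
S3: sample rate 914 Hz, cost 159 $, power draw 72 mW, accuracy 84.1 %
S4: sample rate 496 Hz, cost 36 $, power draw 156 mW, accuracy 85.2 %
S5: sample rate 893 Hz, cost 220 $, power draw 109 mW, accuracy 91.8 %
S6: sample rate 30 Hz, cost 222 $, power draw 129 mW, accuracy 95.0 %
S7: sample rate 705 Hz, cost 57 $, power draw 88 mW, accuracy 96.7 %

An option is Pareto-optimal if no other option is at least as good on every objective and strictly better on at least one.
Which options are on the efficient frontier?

S1, S2, S3, S4, S5, S7

S1: not dominated (best power draw).
S2: not dominated (best sample rate).
S3: not dominated.
S4: not dominated (best cost).
S5: not dominated.
S6: dominated by S7 (sample rate 705≥30, cost 57≤222, power draw 88≤129, accuracy 96.7≥95.0).
S7: not dominated (best accuracy).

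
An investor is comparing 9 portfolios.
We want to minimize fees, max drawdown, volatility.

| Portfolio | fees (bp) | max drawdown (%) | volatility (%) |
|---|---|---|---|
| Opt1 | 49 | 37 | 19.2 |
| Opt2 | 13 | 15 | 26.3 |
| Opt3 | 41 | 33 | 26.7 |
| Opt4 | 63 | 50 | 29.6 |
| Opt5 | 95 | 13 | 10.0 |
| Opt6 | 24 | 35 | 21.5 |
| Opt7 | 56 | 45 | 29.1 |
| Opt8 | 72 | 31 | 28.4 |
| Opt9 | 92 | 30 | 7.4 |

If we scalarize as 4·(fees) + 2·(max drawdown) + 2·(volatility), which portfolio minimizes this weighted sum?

Opt1: 4·49 + 2·37 + 2·19.2 = 308.4
Opt2: 4·13 + 2·15 + 2·26.3 = 134.6
Opt3: 4·41 + 2·33 + 2·26.7 = 283.4
Opt4: 4·63 + 2·50 + 2·29.6 = 411.2
Opt5: 4·95 + 2·13 + 2·10.0 = 426.0
Opt6: 4·24 + 2·35 + 2·21.5 = 209.0
Opt7: 4·56 + 2·45 + 2·29.1 = 372.2
Opt8: 4·72 + 2·31 + 2·28.4 = 406.8
Opt9: 4·92 + 2·30 + 2·7.4 = 442.8
Lowest: Opt2 at 134.6.

Opt2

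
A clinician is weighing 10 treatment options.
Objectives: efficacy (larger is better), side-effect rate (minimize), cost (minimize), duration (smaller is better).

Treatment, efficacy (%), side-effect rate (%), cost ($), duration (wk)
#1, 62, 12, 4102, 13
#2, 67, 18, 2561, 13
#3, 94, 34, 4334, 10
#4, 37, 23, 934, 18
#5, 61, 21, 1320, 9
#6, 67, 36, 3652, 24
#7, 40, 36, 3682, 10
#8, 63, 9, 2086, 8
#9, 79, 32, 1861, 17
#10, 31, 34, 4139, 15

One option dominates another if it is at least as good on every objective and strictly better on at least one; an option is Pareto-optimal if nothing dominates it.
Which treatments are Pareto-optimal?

#1: dominated by #8 (efficacy 63≥62, side-effect rate 9≤12, cost 2086≤4102, duration 8≤13).
#2: not dominated.
#3: not dominated (best efficacy).
#4: not dominated (best cost).
#5: not dominated.
#6: dominated by #2 (efficacy 67≥67, side-effect rate 18≤36, cost 2561≤3652, duration 13≤24).
#7: dominated by #5 (efficacy 61≥40, side-effect rate 21≤36, cost 1320≤3682, duration 9≤10).
#8: not dominated (best side-effect rate).
#9: not dominated.
#10: dominated by #1 (efficacy 62≥31, side-effect rate 12≤34, cost 4102≤4139, duration 13≤15).

#2, #3, #4, #5, #8, #9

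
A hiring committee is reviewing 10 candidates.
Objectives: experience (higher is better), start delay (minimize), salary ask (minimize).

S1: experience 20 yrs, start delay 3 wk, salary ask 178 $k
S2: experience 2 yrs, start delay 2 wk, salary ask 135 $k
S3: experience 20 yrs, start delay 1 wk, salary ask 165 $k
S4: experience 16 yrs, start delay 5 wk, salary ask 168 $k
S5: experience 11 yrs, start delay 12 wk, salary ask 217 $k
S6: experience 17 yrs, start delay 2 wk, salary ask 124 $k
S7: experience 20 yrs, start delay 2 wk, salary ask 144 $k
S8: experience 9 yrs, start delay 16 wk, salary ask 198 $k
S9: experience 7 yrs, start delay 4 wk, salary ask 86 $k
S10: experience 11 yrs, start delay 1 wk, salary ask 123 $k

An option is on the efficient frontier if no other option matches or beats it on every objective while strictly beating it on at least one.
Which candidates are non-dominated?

S1: dominated by S3 (experience 20≥20, start delay 1≤3, salary ask 165≤178).
S2: dominated by S6 (experience 17≥2, start delay 2≤2, salary ask 124≤135).
S3: not dominated.
S4: dominated by S3 (experience 20≥16, start delay 1≤5, salary ask 165≤168).
S5: dominated by S1 (experience 20≥11, start delay 3≤12, salary ask 178≤217).
S6: not dominated.
S7: not dominated.
S8: dominated by S1 (experience 20≥9, start delay 3≤16, salary ask 178≤198).
S9: not dominated (best salary ask).
S10: not dominated.

S3, S6, S7, S9, S10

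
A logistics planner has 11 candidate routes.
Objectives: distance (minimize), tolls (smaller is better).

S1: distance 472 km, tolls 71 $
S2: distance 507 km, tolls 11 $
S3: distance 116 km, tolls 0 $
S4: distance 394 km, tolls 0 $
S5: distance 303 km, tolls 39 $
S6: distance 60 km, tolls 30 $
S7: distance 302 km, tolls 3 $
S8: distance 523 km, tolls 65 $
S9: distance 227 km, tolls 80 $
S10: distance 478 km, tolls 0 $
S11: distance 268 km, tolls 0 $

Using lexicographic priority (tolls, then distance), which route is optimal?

First minimize tolls: best is 0, kept {S3, S4, S10, S11}.
Then minimize distance: best is 116, kept {S3}.

S3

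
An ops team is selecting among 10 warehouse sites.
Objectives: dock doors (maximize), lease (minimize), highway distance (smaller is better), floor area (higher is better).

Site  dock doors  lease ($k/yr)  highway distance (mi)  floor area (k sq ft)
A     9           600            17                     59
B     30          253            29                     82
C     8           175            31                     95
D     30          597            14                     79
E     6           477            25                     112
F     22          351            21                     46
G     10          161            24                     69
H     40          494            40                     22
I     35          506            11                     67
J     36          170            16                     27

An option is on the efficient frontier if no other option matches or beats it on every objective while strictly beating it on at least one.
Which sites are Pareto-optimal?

B, C, D, E, F, G, H, I, J

A: dominated by D (dock doors 30≥9, lease 597≤600, highway distance 14≤17, floor area 79≥59).
B: not dominated.
C: not dominated.
D: not dominated.
E: not dominated (best floor area).
F: not dominated.
G: not dominated (best lease).
H: not dominated (best dock doors).
I: not dominated (best highway distance).
J: not dominated.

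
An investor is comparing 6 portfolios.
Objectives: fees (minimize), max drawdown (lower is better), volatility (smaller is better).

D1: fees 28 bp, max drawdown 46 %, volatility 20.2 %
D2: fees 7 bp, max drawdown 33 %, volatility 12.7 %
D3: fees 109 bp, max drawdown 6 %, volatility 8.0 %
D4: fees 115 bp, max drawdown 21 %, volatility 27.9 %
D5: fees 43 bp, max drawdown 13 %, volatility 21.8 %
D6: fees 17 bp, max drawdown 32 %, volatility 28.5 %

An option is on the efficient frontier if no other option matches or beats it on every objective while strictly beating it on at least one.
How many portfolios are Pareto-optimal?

4

D1: dominated by D2 (fees 7≤28, max drawdown 33≤46, volatility 12.7≤20.2).
D2: not dominated (best fees).
D3: not dominated (best max drawdown).
D4: dominated by D3 (fees 109≤115, max drawdown 6≤21, volatility 8.0≤27.9).
D5: not dominated.
D6: not dominated.
Pareto-optimal: D2, D3, D5, D6 → 4.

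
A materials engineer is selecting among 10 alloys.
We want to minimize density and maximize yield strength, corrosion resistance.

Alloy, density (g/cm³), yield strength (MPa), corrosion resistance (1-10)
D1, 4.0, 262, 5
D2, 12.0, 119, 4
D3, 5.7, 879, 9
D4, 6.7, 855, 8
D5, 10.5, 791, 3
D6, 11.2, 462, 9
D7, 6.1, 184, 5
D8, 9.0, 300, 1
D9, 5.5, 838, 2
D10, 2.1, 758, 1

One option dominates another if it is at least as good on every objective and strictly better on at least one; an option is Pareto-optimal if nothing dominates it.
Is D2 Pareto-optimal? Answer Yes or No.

No

D1 vs D2: density 4.0≤12.0, yield strength 262≥119, corrosion resistance 5≥4 — D1 is at least as good on every objective and strictly better on at least one, so D1 dominates D2.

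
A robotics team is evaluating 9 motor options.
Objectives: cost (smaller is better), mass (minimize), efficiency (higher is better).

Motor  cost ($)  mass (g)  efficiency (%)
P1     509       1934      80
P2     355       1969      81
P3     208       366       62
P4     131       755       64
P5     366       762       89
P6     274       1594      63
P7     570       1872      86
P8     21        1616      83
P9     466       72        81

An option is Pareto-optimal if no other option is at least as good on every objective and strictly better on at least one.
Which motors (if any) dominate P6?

P4: cost 131≤274, mass 755≤1594, efficiency 64≥63 — dominates P6.
Others (P1, P2, P3, P5, P7, P8, P9) are each worse than P6 on at least one objective.

P4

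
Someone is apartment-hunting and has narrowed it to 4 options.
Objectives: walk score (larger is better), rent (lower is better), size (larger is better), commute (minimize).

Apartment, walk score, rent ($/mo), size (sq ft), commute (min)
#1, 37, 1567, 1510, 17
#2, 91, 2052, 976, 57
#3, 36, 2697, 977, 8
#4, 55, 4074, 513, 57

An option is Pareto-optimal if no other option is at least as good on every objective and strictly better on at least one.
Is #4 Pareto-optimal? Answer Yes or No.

No

#2 vs #4: walk score 91≥55, rent 2052≤4074, size 976≥513, commute 57≤57 — #2 is at least as good on every objective and strictly better on at least one, so #2 dominates #4.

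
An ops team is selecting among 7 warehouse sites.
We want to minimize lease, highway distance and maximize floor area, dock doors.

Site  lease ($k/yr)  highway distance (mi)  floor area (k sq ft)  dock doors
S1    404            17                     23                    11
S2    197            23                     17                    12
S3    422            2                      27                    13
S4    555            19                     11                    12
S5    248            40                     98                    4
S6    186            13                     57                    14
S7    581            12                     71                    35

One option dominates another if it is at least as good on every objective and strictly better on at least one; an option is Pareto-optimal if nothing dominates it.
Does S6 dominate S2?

S6 vs S2: lease 186≤197, highway distance 13≤23, floor area 57≥17, dock doors 14≥12 — S6 is at least as good on every objective with at least one strict improvement.

Yes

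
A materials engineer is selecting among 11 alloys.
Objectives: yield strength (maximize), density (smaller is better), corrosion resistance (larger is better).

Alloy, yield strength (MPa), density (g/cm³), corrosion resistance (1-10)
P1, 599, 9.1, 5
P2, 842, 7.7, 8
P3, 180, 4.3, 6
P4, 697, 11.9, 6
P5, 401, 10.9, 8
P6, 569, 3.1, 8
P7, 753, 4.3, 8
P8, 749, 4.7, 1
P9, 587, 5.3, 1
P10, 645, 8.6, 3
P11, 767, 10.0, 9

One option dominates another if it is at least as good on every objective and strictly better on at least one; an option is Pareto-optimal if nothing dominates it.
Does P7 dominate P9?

P7 vs P9: yield strength 753≥587, density 4.3≤5.3, corrosion resistance 8≥1 — P7 is at least as good on every objective with at least one strict improvement.

Yes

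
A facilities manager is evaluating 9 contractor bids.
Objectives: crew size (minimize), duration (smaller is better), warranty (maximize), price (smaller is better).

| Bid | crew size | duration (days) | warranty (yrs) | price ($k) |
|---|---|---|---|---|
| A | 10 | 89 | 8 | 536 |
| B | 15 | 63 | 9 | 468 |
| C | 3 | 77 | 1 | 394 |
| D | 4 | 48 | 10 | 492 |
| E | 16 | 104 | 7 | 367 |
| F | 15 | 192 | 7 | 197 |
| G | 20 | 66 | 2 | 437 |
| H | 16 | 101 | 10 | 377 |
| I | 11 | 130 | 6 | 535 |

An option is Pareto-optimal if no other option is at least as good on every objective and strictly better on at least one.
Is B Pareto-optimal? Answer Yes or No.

Yes

A: worse on duration (89 vs 63).
C: worse on duration (77 vs 63).
D: worse on price (492 vs 468).
E: worse on crew size (16 vs 15).
F: worse on duration (192 vs 63).
G: worse on crew size (20 vs 15).
H: worse on crew size (16 vs 15).
I: worse on duration (130 vs 63).
No option is at least as good as B on every objective and strictly better on one.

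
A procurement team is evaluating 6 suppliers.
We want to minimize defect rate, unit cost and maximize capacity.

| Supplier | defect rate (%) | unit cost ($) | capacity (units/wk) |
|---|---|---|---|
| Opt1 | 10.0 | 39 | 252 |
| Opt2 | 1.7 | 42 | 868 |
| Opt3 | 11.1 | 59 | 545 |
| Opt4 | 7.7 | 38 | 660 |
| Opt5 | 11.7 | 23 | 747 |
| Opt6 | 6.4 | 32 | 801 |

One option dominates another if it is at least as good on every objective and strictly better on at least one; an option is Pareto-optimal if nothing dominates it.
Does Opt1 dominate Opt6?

No

Opt1 vs Opt6: Opt1 is worse on defect rate (10.0 vs 6.4), so it does not dominate Opt6.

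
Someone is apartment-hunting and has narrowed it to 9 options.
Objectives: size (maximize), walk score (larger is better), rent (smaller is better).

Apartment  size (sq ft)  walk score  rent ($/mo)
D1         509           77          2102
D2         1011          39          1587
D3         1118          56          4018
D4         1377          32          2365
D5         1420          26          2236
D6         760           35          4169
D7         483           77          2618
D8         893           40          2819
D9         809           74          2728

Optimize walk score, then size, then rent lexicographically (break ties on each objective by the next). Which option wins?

D1

First maximize walk score: best is 77, kept {D1, D7}.
Then maximize size: best is 509, kept {D1}.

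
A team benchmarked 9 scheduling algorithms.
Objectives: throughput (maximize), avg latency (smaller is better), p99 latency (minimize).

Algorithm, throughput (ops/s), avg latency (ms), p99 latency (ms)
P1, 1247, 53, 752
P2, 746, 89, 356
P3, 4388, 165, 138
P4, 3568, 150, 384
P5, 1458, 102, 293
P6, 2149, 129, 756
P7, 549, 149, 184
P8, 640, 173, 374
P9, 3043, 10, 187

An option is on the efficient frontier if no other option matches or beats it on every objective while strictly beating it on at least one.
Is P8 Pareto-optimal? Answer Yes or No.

No

P2 vs P8: throughput 746≥640, avg latency 89≤173, p99 latency 356≤374 — P2 is at least as good on every objective and strictly better on at least one, so P2 dominates P8.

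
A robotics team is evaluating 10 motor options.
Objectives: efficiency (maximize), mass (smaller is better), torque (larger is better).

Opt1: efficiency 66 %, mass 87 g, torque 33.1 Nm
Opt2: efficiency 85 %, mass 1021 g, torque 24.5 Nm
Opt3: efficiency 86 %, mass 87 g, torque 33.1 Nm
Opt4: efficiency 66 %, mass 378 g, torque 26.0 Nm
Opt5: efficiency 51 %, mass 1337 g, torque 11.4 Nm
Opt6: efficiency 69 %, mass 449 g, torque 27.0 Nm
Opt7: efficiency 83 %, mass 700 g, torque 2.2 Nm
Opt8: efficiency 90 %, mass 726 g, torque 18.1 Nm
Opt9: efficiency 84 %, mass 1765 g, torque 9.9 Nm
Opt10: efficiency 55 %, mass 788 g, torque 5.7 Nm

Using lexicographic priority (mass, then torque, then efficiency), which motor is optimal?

First minimize mass: best is 87, kept {Opt1, Opt3}.
Then maximize torque: best is 33.1, kept {Opt1, Opt3}.
Then maximize efficiency: best is 86, kept {Opt3}.

Opt3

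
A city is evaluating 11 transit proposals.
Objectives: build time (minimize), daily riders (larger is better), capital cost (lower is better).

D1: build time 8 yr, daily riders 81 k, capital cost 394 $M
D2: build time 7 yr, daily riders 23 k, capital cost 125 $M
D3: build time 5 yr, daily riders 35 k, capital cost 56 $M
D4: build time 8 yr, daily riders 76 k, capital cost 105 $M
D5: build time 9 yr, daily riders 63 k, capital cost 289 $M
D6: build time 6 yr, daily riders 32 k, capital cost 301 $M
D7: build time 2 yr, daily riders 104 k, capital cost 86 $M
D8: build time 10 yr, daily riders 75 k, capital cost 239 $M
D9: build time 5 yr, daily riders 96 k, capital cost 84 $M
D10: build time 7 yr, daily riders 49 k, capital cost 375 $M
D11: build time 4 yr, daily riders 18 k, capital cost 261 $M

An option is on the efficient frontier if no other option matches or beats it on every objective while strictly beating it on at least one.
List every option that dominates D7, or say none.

D1: worse on build time (8 vs 2).
D2: worse on build time (7 vs 2).
D3: worse on build time (5 vs 2).
D4: worse on build time (8 vs 2).
D5: worse on build time (9 vs 2).
D6: worse on build time (6 vs 2).
D8: worse on build time (10 vs 2).
D9: worse on build time (5 vs 2).
D10: worse on build time (7 vs 2).
D11: worse on build time (4 vs 2).
No option dominates D7.

none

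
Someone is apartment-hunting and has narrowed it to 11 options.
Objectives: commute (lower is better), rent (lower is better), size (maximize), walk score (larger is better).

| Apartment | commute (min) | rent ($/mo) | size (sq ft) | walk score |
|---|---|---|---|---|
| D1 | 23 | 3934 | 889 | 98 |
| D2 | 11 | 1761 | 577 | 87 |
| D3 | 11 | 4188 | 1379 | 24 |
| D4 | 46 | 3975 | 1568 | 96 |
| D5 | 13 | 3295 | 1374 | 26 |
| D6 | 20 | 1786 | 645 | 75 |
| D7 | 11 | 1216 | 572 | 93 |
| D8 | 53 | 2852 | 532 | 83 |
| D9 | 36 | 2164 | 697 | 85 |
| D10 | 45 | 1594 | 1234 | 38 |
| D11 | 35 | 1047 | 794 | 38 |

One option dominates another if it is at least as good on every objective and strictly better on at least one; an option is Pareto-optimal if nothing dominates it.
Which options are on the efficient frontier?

D1, D2, D3, D4, D5, D6, D7, D9, D10, D11

D1: not dominated (best walk score).
D2: not dominated.
D3: not dominated.
D4: not dominated (best size).
D5: not dominated.
D6: not dominated.
D7: not dominated.
D8: dominated by D2 (commute 11≤53, rent 1761≤2852, size 577≥532, walk score 87≥83).
D9: not dominated.
D10: not dominated.
D11: not dominated (best rent).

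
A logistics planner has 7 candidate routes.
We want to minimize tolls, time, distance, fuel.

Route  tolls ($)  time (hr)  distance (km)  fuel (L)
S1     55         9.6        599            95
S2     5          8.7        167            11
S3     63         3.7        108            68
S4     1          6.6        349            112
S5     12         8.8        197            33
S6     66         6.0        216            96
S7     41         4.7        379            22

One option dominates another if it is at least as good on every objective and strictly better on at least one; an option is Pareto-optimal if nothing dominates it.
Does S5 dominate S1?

Yes

S5 vs S1: tolls 12≤55, time 8.8≤9.6, distance 197≤599, fuel 33≤95 — S5 is at least as good on every objective with at least one strict improvement.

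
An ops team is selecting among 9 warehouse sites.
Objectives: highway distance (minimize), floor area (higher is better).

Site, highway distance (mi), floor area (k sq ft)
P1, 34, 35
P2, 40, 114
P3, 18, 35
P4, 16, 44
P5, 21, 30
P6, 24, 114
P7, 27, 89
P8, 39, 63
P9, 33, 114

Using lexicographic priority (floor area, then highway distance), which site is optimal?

First maximize floor area: best is 114, kept {P2, P6, P9}.
Then minimize highway distance: best is 24, kept {P6}.

P6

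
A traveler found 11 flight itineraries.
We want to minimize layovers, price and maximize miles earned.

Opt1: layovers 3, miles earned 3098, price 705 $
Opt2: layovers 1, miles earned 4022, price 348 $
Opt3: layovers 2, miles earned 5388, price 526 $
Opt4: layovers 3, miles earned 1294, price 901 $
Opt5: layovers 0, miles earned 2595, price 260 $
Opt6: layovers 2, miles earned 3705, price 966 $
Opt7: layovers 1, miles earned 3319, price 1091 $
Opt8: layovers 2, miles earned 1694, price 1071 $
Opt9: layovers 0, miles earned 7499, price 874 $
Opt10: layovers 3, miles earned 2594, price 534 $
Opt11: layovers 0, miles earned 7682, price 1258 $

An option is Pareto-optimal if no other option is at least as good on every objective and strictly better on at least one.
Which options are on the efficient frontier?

Opt1: dominated by Opt2 (layovers 1≤3, miles earned 4022≥3098, price 348≤705).
Opt2: not dominated.
Opt3: not dominated.
Opt4: dominated by Opt1 (layovers 3≤3, miles earned 3098≥1294, price 705≤901).
Opt5: not dominated (best price).
Opt6: dominated by Opt2 (layovers 1≤2, miles earned 4022≥3705, price 348≤966).
Opt7: dominated by Opt2 (layovers 1≤1, miles earned 4022≥3319, price 348≤1091).
Opt8: dominated by Opt2 (layovers 1≤2, miles earned 4022≥1694, price 348≤1071).
Opt9: not dominated.
Opt10: dominated by Opt2 (layovers 1≤3, miles earned 4022≥2594, price 348≤534).
Opt11: not dominated (best miles earned).

Opt2, Opt3, Opt5, Opt9, Opt11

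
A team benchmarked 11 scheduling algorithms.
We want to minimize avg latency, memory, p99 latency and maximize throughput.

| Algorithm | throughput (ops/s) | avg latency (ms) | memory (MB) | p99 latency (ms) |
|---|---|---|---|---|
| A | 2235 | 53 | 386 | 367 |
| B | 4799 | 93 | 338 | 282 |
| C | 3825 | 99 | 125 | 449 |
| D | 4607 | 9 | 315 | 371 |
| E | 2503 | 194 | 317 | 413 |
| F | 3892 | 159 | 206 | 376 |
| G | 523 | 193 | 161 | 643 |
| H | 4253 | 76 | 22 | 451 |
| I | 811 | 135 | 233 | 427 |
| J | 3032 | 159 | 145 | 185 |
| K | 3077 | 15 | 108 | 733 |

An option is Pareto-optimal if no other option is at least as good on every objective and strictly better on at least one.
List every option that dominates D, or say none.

none

A: worse on throughput (2235 vs 4607).
B: worse on avg latency (93 vs 9).
C: worse on throughput (3825 vs 4607).
E: worse on throughput (2503 vs 4607).
F: worse on throughput (3892 vs 4607).
G: worse on throughput (523 vs 4607).
H: worse on throughput (4253 vs 4607).
I: worse on throughput (811 vs 4607).
J: worse on throughput (3032 vs 4607).
K: worse on throughput (3077 vs 4607).
No option dominates D.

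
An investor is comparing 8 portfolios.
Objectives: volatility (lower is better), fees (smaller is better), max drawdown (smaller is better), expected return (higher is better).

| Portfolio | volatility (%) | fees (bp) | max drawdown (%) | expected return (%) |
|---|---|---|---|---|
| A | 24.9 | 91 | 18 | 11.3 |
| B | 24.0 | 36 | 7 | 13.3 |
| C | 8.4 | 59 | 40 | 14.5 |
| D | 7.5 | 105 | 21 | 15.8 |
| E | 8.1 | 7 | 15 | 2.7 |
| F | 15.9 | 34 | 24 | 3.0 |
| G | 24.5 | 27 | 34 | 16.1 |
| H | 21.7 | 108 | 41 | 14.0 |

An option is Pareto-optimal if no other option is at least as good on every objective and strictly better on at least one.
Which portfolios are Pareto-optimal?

A: dominated by B (volatility 24.0≤24.9, fees 36≤91, max drawdown 7≤18, expected return 13.3≥11.3).
B: not dominated (best max drawdown).
C: not dominated.
D: not dominated (best volatility).
E: not dominated (best fees).
F: not dominated.
G: not dominated (best expected return).
H: dominated by C (volatility 8.4≤21.7, fees 59≤108, max drawdown 40≤41, expected return 14.5≥14.0).

B, C, D, E, F, G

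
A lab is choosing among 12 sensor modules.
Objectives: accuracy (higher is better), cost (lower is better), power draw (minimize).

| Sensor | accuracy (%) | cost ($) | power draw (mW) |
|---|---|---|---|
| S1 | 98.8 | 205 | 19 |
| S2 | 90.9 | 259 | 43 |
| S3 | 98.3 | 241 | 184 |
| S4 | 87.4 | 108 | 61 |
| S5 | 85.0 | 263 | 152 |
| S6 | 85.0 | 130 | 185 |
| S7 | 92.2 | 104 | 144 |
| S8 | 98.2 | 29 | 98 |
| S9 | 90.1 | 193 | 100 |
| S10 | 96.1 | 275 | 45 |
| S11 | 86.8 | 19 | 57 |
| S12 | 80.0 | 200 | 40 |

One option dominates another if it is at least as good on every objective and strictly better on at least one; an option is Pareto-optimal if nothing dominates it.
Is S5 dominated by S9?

S9 vs S5: accuracy 90.1≥85.0, cost 193≤263, power draw 100≤152 — S9 is at least as good on every objective with at least one strict improvement.

Yes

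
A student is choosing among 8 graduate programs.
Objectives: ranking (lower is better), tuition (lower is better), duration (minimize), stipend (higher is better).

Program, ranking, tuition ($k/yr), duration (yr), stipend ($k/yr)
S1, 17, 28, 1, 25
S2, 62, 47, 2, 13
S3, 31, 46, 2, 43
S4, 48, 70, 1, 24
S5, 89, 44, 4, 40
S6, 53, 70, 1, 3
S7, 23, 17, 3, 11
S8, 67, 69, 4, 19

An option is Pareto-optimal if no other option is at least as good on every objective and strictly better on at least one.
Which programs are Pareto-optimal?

S1: not dominated (best ranking).
S2: dominated by S1 (ranking 17≤62, tuition 28≤47, duration 1≤2, stipend 25≥13).
S3: not dominated (best stipend).
S4: dominated by S1 (ranking 17≤48, tuition 28≤70, duration 1≤1, stipend 25≥24).
S5: not dominated.
S6: dominated by S1 (ranking 17≤53, tuition 28≤70, duration 1≤1, stipend 25≥3).
S7: not dominated (best tuition).
S8: dominated by S1 (ranking 17≤67, tuition 28≤69, duration 1≤4, stipend 25≥19).

S1, S3, S5, S7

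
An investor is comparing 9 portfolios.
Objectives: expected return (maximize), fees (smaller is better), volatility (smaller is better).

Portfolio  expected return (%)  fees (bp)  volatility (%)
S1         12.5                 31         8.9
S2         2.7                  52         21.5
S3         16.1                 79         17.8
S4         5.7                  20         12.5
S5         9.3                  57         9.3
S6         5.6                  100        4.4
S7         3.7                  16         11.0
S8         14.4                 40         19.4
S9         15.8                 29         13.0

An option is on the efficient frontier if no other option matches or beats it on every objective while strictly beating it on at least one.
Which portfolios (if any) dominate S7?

none

S1: worse on fees (31 vs 16).
S2: worse on expected return (2.7 vs 3.7).
S3: worse on fees (79 vs 16).
S4: worse on fees (20 vs 16).
S5: worse on fees (57 vs 16).
S6: worse on fees (100 vs 16).
S8: worse on fees (40 vs 16).
S9: worse on fees (29 vs 16).
No option dominates S7.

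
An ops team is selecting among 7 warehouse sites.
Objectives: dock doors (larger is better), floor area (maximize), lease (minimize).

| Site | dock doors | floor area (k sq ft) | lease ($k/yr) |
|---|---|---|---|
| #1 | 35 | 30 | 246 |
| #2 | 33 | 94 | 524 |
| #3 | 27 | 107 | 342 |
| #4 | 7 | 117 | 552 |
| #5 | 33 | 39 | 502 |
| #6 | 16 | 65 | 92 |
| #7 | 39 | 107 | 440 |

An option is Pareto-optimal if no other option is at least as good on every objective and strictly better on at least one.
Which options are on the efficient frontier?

#1, #3, #4, #6, #7

#1: not dominated.
#2: dominated by #7 (dock doors 39≥33, floor area 107≥94, lease 440≤524).
#3: not dominated.
#4: not dominated (best floor area).
#5: dominated by #7 (dock doors 39≥33, floor area 107≥39, lease 440≤502).
#6: not dominated (best lease).
#7: not dominated (best dock doors).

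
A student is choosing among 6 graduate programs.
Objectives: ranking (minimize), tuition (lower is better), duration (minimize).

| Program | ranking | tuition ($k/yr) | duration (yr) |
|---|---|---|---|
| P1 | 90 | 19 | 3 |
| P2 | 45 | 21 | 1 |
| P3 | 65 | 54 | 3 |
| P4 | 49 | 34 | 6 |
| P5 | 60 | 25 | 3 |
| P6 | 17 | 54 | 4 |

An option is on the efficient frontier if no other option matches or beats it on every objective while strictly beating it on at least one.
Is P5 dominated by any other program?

P2 vs P5: ranking 45≤60, tuition 21≤25, duration 1≤3 — P2 is at least as good on every objective and strictly better on at least one, so P2 dominates P5.

Yes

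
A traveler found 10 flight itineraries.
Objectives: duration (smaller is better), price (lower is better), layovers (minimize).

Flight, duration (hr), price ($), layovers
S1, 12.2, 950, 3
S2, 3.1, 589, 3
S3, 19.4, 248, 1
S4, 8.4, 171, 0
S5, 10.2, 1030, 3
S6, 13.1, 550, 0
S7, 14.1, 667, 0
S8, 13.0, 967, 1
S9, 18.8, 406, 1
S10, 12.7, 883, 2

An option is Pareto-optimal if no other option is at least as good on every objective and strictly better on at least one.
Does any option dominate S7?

S4 vs S7: duration 8.4≤14.1, price 171≤667, layovers 0≤0 — S4 is at least as good on every objective and strictly better on at least one, so S4 dominates S7.

Yes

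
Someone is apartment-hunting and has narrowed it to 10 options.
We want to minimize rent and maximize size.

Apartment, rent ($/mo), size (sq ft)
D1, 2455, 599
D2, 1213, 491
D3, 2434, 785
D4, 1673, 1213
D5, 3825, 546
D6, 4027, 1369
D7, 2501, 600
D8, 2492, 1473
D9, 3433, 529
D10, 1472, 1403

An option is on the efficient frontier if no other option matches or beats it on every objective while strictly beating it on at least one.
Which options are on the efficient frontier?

D1: dominated by D3 (rent 2434≤2455, size 785≥599).
D2: not dominated (best rent).
D3: dominated by D4 (rent 1673≤2434, size 1213≥785).
D4: dominated by D10 (rent 1472≤1673, size 1403≥1213).
D5: dominated by D1 (rent 2455≤3825, size 599≥546).
D6: dominated by D8 (rent 2492≤4027, size 1473≥1369).
D7: dominated by D3 (rent 2434≤2501, size 785≥600).
D8: not dominated (best size).
D9: dominated by D1 (rent 2455≤3433, size 599≥529).
D10: not dominated.

D2, D8, D10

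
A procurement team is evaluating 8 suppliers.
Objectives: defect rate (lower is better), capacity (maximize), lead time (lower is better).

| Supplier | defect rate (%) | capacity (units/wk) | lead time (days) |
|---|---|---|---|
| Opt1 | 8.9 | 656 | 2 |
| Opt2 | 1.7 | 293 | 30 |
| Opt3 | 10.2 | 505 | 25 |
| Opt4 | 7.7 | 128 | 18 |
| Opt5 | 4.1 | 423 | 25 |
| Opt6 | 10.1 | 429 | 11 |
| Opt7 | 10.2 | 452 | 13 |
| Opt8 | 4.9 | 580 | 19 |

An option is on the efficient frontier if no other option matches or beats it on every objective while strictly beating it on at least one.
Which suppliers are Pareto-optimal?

Opt1: not dominated (best capacity).
Opt2: not dominated (best defect rate).
Opt3: dominated by Opt1 (defect rate 8.9≤10.2, capacity 656≥505, lead time 2≤25).
Opt4: not dominated.
Opt5: not dominated.
Opt6: dominated by Opt1 (defect rate 8.9≤10.1, capacity 656≥429, lead time 2≤11).
Opt7: dominated by Opt1 (defect rate 8.9≤10.2, capacity 656≥452, lead time 2≤13).
Opt8: not dominated.

Opt1, Opt2, Opt4, Opt5, Opt8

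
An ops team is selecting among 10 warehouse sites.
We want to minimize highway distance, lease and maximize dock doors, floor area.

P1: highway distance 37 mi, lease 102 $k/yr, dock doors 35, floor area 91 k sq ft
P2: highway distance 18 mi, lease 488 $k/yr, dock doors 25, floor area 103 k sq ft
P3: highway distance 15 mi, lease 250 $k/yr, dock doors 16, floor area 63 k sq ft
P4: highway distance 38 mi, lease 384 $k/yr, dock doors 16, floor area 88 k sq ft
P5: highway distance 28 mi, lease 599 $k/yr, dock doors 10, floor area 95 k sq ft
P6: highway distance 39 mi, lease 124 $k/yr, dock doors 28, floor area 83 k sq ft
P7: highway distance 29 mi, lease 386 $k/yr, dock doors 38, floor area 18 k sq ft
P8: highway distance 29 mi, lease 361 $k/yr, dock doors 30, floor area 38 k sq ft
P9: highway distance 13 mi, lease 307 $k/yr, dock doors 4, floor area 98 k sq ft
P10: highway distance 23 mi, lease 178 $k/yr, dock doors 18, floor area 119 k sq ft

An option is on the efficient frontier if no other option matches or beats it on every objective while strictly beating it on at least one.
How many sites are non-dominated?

P1: not dominated (best lease).
P2: not dominated.
P3: not dominated.
P4: dominated by P1 (highway distance 37≤38, lease 102≤384, dock doors 35≥16, floor area 91≥88).
P5: dominated by P2 (highway distance 18≤28, lease 488≤599, dock doors 25≥10, floor area 103≥95).
P6: dominated by P1 (highway distance 37≤39, lease 102≤124, dock doors 35≥28, floor area 91≥83).
P7: not dominated (best dock doors).
P8: not dominated.
P9: not dominated (best highway distance).
P10: not dominated (best floor area).
Pareto-optimal: P1, P2, P3, P7, P8, P9, P10 → 7.

7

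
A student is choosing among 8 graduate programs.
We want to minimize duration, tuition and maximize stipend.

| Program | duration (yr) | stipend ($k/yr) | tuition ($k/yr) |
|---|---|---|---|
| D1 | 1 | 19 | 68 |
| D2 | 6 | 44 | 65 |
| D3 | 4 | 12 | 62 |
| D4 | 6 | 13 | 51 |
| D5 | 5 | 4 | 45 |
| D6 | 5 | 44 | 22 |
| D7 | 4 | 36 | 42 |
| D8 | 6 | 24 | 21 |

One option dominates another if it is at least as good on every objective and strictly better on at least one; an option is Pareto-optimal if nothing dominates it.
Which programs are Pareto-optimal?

D1: not dominated (best duration).
D2: dominated by D6 (duration 5≤6, stipend 44≥44, tuition 22≤65).
D3: dominated by D7 (duration 4≤4, stipend 36≥12, tuition 42≤62).
D4: dominated by D6 (duration 5≤6, stipend 44≥13, tuition 22≤51).
D5: dominated by D6 (duration 5≤5, stipend 44≥4, tuition 22≤45).
D6: not dominated.
D7: not dominated.
D8: not dominated (best tuition).

D1, D6, D7, D8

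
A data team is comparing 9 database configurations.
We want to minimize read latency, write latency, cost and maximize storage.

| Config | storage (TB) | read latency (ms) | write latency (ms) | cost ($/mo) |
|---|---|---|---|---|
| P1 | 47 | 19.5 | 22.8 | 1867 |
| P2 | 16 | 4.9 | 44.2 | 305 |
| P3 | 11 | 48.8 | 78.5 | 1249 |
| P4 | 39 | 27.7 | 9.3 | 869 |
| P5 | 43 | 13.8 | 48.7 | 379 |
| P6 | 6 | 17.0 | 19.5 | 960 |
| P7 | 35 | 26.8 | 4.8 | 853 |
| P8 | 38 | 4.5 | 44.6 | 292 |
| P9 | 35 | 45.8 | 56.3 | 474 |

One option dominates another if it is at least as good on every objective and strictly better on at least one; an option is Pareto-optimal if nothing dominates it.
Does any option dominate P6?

P1: worse on read latency (19.5 vs 17.0).
P2: worse on write latency (44.2 vs 19.5).
P3: worse on read latency (48.8 vs 17.0).
P4: worse on read latency (27.7 vs 17.0).
P5: worse on write latency (48.7 vs 19.5).
P7: worse on read latency (26.8 vs 17.0).
P8: worse on write latency (44.6 vs 19.5).
P9: worse on read latency (45.8 vs 17.0).
No option is at least as good as P6 on every objective and strictly better on one.

No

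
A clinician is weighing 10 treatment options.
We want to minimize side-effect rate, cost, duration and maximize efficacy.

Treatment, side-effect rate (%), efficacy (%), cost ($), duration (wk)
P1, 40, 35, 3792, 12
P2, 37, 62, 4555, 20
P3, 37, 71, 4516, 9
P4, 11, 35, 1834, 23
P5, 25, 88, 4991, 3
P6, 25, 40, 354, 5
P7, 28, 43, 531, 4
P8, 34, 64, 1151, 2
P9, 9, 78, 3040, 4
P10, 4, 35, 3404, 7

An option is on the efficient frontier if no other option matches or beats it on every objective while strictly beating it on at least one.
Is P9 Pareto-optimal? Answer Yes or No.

P1: worse on side-effect rate (40 vs 9).
P2: worse on side-effect rate (37 vs 9).
P3: worse on side-effect rate (37 vs 9).
P4: worse on side-effect rate (11 vs 9).
P5: worse on side-effect rate (25 vs 9).
P6: worse on side-effect rate (25 vs 9).
P7: worse on side-effect rate (28 vs 9).
P8: worse on side-effect rate (34 vs 9).
P10: worse on efficacy (35 vs 78).
No option is at least as good as P9 on every objective and strictly better on one.

Yes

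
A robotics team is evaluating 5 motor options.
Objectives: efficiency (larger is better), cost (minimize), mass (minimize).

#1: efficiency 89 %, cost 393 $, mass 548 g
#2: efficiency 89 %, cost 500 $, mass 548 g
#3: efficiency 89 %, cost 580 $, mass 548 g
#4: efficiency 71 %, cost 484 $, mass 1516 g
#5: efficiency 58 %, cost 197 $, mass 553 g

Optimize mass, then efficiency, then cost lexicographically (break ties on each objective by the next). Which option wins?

First minimize mass: best is 548, kept {#1, #2, #3}.
Then maximize efficiency: best is 89, kept {#1, #2, #3}.
Then minimize cost: best is 393, kept {#1}.

#1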